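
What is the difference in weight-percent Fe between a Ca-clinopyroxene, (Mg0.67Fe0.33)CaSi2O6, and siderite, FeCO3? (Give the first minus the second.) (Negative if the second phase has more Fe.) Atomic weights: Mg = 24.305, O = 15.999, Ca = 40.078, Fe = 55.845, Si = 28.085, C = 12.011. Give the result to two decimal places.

-40.08 percentage points

Fe in (Mg0.67Fe0.33)CaSi2O6: molar mass 226.955 g/mol; 0.33×55.845 = 18.429 g → 8.12 wt%.
Fe in FeCO3: molar mass 115.853 g/mol; 1×55.845 = 55.845 g → 48.20 wt%.
Difference = 8.12 − 48.20 = -40.08 percentage points.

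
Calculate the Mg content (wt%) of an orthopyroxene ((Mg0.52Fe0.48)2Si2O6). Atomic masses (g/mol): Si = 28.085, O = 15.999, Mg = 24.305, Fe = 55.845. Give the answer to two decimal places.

Molar mass of (Mg0.52Fe0.48)2Si2O6: 1.04×24.305 + 0.96×55.845 + 2×28.085 + 6×15.999 = 231.052 g/mol.
Mass of Mg per formula unit: 1.04 × 24.305 = 25.277 g.
Weight fraction Mg = 25.277 / 231.052 = 0.1094.

10.94 wt%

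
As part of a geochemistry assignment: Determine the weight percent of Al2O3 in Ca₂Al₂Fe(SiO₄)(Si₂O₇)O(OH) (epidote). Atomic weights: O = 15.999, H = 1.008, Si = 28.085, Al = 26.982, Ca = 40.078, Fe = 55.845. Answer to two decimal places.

21.10 wt%

Formula mass = 483.215 g/mol.
2 Al → 1.0000 mol Al2O3 per formula unit; M(Al2O3) = 101.961, so Al2O3 mass = 101.961 g.
101.961/483.215 × 100 = 21.10 wt%.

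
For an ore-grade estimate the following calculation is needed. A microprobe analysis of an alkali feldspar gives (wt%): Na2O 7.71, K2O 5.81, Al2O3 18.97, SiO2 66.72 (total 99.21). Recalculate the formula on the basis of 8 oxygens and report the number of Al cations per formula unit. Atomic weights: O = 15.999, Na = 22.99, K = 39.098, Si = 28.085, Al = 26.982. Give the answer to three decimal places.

1.004 Al apfu

Na2O (M=61.979): mol = 0.12440; Na = 0.24880, O = 0.12440.
K2O (M=94.195): mol = 0.06168; K = 0.12336, O = 0.06168.
Al2O3 (M=101.961): mol = 0.18605; Al = 0.37210, O = 0.55815.
SiO2 (M=60.083): mol = 1.11046; Si = 1.11046, O = 2.22092.
ΣO = 2.96515; factor = 8/ΣO = 2.69801.
Al apfu = 0.37210 × 2.69801 = 1.004.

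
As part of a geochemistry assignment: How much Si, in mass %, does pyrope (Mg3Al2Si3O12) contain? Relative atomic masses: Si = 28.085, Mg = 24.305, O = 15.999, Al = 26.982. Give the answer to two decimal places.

20.90 mass %

Molar mass of Mg3Al2Si3O12: 3*24.305 + 2*26.982 + 3*28.085 + 12*15.999 = 403.122 g/mol.
Mass of Si per formula unit: 3 × 28.085 = 84.255 g.
Weight fraction Si = 84.255 / 403.122 = 0.2090.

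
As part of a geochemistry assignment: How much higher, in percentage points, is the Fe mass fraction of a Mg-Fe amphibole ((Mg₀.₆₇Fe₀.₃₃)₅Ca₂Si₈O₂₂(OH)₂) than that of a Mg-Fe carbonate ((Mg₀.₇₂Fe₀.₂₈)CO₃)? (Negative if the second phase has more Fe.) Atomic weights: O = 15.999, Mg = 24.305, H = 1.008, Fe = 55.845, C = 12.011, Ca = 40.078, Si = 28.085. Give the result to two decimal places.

-6.13 percentage points

First mineral: 92.144 g Fe in 864.394 g formula = 10.66 wt% Fe.
Second mineral: 15.637 g Fe in 93.144 g formula = 16.79 wt% Fe.
10.66% − 16.79% gives a difference of -6.13 percentage points.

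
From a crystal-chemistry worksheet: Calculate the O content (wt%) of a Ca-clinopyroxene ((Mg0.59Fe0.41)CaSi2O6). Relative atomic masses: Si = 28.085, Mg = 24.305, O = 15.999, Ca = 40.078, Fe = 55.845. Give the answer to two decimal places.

M((Mg0.59Fe0.41)CaSi2O6) = 229.478 g/mol.
O contributes 6 × 15.999 = 95.994 g per mole.
95.994/229.478 = 0.4183 → 41.83%.

41.83 wt%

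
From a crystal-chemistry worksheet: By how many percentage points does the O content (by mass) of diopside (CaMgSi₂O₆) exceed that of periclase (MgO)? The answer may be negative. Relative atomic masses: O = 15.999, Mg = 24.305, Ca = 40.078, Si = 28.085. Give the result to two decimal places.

M(CaMgSi₂O₆) = 216.547 g/mol, so wt% O = 95.994/216.547 × 100 = 44.33%.
M(MgO) = 40.304 g/mol, so wt% O = 15.999/40.304 × 100 = 39.70%.
44.33 − 39.70 = 4.63 pp.

4.63 percentage points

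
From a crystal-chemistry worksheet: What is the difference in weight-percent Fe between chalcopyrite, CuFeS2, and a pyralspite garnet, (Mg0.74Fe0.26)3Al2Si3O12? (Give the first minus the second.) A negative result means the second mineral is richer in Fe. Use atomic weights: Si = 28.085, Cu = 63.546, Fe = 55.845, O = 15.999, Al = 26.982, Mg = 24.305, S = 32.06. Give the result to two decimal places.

20.25 percentage points

M(CuFeS2) = 183.511 g/mol, so wt% Fe = 55.845/183.511 × 100 = 30.43%.
M((Mg0.74Fe0.26)3Al2Si3O12) = 427.723 g/mol, so wt% Fe = 43.559/427.723 × 100 = 10.18%.
30.43 − 10.18 = 20.25 pp.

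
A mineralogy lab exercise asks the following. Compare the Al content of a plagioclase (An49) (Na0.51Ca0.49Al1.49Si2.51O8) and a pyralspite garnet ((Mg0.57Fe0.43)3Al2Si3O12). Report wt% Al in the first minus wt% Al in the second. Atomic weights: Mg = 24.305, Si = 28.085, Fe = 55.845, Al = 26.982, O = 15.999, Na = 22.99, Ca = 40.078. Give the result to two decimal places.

First mineral: 40.203 g Al in 270.052 g formula = 14.89 wt% Al.
Second mineral: 53.964 g Al in 443.809 g formula = 12.16 wt% Al.
14.89% − 12.16% gives a difference of 2.73 percentage points.

2.73 percentage points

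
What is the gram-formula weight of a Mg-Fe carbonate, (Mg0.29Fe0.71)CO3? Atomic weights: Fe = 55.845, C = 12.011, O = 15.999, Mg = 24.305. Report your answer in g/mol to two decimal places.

106.71 g/mol

M = 0.29*24.305 + 0.71*55.845 + 1*12.011 + 3*15.999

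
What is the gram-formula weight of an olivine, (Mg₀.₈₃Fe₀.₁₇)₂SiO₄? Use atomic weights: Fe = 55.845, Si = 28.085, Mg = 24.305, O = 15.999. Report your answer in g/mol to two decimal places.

151.41 g/mol

The formula mass is the sum 1.66·24.305 + 0.34·55.845 + 1·28.085 + 4·15.999.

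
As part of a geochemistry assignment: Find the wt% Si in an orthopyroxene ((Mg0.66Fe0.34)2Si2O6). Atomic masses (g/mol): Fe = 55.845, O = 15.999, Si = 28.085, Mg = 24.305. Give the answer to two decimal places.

25.28 weight percent

Formula mass = 1.32·24.305 + 0.68·55.845 + 2·28.085 + 6·15.999 = 222.221 g/mol, of which 56.170 g is Si.
So Si makes up 56.170/222.221 = 0.2528 of the mass, i.e. 25.28%.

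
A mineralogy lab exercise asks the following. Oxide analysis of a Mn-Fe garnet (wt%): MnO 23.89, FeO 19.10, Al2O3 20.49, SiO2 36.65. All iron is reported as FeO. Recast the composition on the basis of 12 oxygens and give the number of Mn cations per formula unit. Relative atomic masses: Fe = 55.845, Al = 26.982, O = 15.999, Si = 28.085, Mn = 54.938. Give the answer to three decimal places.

23.89 wt% MnO ÷ 70.937 g/mol = 0.33678 mol, giving 0.33678 Mn and 0.33678 O.
19.10 wt% FeO ÷ 71.844 g/mol = 0.26585 mol, giving 0.26585 Fe and 0.26585 O.
20.49 wt% Al2O3 ÷ 101.961 g/mol = 0.20096 mol, giving 0.40192 Al and 0.60288 O.
36.65 wt% SiO2 ÷ 60.083 g/mol = 0.60999 mol, giving 0.60999 Si and 1.21998 O.
Oxygen sums to 2.42549; scaling by 12/2.42549 = 4.94745 puts the formula on 12 O.
Mn: 0.33678 × 4.94745 = 1.666 atoms per formula unit.

1.666 Mn apfu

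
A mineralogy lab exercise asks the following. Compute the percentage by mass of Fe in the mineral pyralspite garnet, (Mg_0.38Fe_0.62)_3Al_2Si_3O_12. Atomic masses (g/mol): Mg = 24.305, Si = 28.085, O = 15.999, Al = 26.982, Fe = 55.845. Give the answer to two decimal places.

Formula mass = 1.14·24.305 + 1.86·55.845 + 2·26.982 + 3·28.085 + 12·15.999 = 461.786 g/mol, of which 103.872 g is Fe.
So Fe makes up 103.872/461.786 = 0.2249 of the mass, i.e. 22.49%.

22.49 wt%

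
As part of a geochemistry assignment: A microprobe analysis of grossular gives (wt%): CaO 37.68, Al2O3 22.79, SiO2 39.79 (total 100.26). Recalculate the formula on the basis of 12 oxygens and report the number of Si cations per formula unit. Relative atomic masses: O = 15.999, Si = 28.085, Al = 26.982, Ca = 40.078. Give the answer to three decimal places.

2.980 Si apfu

CaO: 37.68/56.077 = 0.67193 mol → 0.67193 mol Ca, 0.67193 mol O.
Al2O3: 22.79/101.961 = 0.22352 mol → 0.44704 mol Al, 0.67056 mol O.
SiO2: 39.79/60.083 = 0.66225 mol → 0.66225 mol Si, 1.32450 mol O.
Total oxygen = 2.66699 mol. Normalization factor = 12/2.66699 = 4.49945.
Si per 12 O = 0.66225 × 4.49945 = 2.980.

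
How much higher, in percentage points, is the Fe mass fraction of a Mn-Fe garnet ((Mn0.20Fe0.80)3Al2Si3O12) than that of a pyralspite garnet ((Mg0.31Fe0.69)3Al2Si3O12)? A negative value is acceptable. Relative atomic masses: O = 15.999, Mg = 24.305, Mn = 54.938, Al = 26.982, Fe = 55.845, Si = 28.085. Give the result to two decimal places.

M((Mn0.20Fe0.80)3Al2Si3O12) = 497.198 g/mol, so wt% Fe = 134.028/497.198 × 100 = 26.96%.
M((Mg0.31Fe0.69)3Al2Si3O12) = 468.410 g/mol, so wt% Fe = 115.599/468.410 × 100 = 24.68%.
26.96 − 24.68 = 2.28 pp.

2.28 percentage points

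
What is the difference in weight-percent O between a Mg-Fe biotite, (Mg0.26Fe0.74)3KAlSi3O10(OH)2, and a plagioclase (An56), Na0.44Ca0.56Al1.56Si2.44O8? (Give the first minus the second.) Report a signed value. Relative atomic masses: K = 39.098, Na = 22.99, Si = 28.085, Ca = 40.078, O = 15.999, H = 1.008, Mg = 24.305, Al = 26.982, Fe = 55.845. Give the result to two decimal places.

First mineral: 191.988 g O in 487.273 g formula = 39.40 wt% O.
Second mineral: 127.992 g O in 271.171 g formula = 47.20 wt% O.
39.40% − 47.20% gives a difference of -7.80 percentage points.

-7.80 percentage points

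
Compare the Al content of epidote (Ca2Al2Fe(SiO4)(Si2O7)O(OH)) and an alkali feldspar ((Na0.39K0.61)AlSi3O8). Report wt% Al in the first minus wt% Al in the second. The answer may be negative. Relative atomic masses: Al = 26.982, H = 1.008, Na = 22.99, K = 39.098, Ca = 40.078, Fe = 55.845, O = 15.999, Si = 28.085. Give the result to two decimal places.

M(Ca2Al2Fe(SiO4)(Si2O7)O(OH)) = 483.215 g/mol, so wt% Al = 53.964/483.215 × 100 = 11.17%.
M((Na0.39K0.61)AlSi3O8) = 272.045 g/mol, so wt% Al = 26.982/272.045 × 100 = 9.92%.
11.17 − 9.92 = 1.25 pp.

1.25 percentage points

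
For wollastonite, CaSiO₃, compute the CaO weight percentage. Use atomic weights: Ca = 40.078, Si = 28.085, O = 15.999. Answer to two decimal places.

Formula mass = 116.160 g/mol.
1 Ca → 1.0000 mol CaO per formula unit; M(CaO) = 56.077, so CaO mass = 56.077 g.
56.077/116.160 × 100 = 48.28 wt%.

48.28 wt%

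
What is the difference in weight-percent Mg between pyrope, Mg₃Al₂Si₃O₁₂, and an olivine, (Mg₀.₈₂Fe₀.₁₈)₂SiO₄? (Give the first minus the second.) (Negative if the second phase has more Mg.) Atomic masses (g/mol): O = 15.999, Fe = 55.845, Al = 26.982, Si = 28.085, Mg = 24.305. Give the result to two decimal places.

Mg in Mg₃Al₂Si₃O₁₂: molar mass 403.122 g/mol; 3×24.305 = 72.915 g → 18.09 wt%.
Mg in (Mg₀.₈₂Fe₀.₁₈)₂SiO₄: molar mass 152.045 g/mol; 1.64×24.305 = 39.860 g → 26.22 wt%.
Difference = 18.09 − 26.22 = -8.13 percentage points.

-8.13 percentage points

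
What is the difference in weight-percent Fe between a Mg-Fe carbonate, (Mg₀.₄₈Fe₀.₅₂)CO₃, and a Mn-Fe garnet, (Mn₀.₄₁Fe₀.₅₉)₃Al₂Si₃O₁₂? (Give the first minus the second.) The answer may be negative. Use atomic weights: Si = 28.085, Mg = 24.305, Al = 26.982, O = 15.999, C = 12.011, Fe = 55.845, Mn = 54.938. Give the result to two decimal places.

M((Mg₀.₄₈Fe₀.₅₂)CO₃) = 100.714 g/mol, so wt% Fe = 29.039/100.714 × 100 = 28.83%.
M((Mn₀.₄₁Fe₀.₅₉)₃Al₂Si₃O₁₂) = 496.626 g/mol, so wt% Fe = 98.846/496.626 × 100 = 19.90%.
28.83 − 19.90 = 8.93 pp.

8.93 percentage points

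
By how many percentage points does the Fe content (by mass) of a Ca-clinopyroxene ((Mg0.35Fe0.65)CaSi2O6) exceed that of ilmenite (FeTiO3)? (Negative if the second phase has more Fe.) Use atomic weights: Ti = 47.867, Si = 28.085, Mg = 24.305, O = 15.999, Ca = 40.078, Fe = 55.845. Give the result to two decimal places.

-21.50 percentage points

Fe in (Mg0.35Fe0.65)CaSi2O6: molar mass 237.048 g/mol; 0.65×55.845 = 36.299 g → 15.31 wt%.
Fe in FeTiO3: molar mass 151.709 g/mol; 1×55.845 = 55.845 g → 36.81 wt%.
Difference = 15.31 − 36.81 = -21.50 percentage points.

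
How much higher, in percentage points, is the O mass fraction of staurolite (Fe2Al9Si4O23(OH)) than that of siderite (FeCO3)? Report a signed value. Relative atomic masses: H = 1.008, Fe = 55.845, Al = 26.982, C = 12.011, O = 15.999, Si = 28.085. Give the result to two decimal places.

3.65 percentage points

First mineral: 383.976 g O in 851.852 g formula = 45.08 wt% O.
Second mineral: 47.997 g O in 115.853 g formula = 41.43 wt% O.
45.08% − 41.43% gives a difference of 3.65 percentage points.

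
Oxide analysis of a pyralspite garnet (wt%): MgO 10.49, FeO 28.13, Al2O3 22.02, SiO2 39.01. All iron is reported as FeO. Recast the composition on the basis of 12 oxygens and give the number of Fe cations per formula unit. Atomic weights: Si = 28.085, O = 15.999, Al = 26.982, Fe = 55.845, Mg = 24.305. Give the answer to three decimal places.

1.808 Fe apfu

10.49 wt% MgO ÷ 40.304 g/mol = 0.26027 mol, giving 0.26027 Mg and 0.26027 O.
28.13 wt% FeO ÷ 71.844 g/mol = 0.39154 mol, giving 0.39154 Fe and 0.39154 O.
22.02 wt% Al2O3 ÷ 101.961 g/mol = 0.21596 mol, giving 0.43192 Al and 0.64788 O.
39.01 wt% SiO2 ÷ 60.083 g/mol = 0.64927 mol, giving 0.64927 Si and 1.29854 O.
Oxygen sums to 2.59823; scaling by 12/2.59823 = 4.61853 puts the formula on 12 O.
Fe: 0.39154 × 4.61853 = 1.808 atoms per formula unit.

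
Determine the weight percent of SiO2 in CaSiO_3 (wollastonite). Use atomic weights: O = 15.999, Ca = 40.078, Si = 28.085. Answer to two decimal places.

Molar mass of CaSiO_3 = 1·40.078 + 1·28.085 + 3·15.999 = 116.160 g/mol.
Each formula unit contains 1 Si, equivalent to 1/1 = 1.0000 mol SiO2.
M(SiO2) = 1×28.085 + 2×15.999 = 60.083 g/mol.
Mass of SiO2 per formula unit = 1.0000 × 60.083 = 60.083 g.
SiO2 wt% = 60.083 / 116.160 × 100 = 51.72%.

51.72 wt%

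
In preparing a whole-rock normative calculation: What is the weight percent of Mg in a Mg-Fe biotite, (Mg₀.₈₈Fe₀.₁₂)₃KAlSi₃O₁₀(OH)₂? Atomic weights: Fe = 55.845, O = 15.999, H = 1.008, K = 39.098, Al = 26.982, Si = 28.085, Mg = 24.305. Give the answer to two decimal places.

M((Mg₀.₈₈Fe₀.₁₂)₃KAlSi₃O₁₀(OH)₂) = 428.608 g/mol.
Mg contributes 2.64 × 24.305 = 64.165 g per mole.
64.165/428.608 = 0.1497 → 14.97%.

14.97 wt%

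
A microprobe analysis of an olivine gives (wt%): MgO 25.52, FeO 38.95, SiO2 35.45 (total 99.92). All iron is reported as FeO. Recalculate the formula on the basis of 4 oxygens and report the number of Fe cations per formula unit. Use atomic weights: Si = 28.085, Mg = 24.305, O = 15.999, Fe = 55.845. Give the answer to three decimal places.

MgO (M=40.304): mol = 0.63319; Mg = 0.63319, O = 0.63319.
FeO (M=71.844): mol = 0.54215; Fe = 0.54215, O = 0.54215.
SiO2 (M=60.083): mol = 0.59002; Si = 0.59002, O = 1.18004.
ΣO = 2.35538; factor = 4/ΣO = 1.69824.
Fe apfu = 0.54215 × 1.69824 = 0.921.

0.921 Fe apfu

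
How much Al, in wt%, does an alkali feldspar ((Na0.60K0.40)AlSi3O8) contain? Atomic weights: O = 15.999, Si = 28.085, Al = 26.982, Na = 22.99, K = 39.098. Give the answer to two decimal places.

M((Na0.60K0.40)AlSi3O8) = 268.662 g/mol.
Al contributes 1 × 26.982 = 26.982 g per mole.
26.982/268.662 = 0.1004 → 10.04%.

10.04 wt%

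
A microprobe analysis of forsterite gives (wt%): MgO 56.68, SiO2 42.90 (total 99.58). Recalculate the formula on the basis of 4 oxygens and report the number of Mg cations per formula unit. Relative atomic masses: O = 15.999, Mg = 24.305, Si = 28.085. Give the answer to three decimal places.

1.985 Mg apfu

MgO: 56.68/40.304 = 1.40631 mol → 1.40631 mol Mg, 1.40631 mol O.
SiO2: 42.90/60.083 = 0.71401 mol → 0.71401 mol Si, 1.42802 mol O.
Total oxygen = 2.83433 mol. Normalization factor = 4/2.83433 = 1.41127.
Mg per 4 O = 1.40631 × 1.41127 = 1.985.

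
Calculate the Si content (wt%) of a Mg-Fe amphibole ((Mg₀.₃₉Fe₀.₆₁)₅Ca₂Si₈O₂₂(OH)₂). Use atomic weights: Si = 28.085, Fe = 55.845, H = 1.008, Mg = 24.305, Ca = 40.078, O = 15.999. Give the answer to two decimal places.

24.73 wt%

M((Mg₀.₃₉Fe₀.₆₁)₅Ca₂Si₈O₂₂(OH)₂) = 908.550 g/mol.
Si contributes 8 × 28.085 = 224.680 g per mole.
224.680/908.550 = 0.2473 → 24.73%.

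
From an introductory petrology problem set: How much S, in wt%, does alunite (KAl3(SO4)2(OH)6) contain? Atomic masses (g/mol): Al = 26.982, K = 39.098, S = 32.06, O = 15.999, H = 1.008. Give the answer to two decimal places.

Formula mass = 1·39.098 + 3·26.982 + 2·32.06 + 14·15.999 + 6·1.008 = 414.198 g/mol, of which 64.120 g is S.
So S makes up 64.120/414.198 = 0.1548 of the mass, i.e. 15.48%.

15.48 wt%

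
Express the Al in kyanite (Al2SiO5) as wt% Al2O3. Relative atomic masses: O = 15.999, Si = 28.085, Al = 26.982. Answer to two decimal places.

62.92 wt%

Formula mass = 162.044 g/mol.
2 Al → 1.0000 mol Al2O3 per formula unit; M(Al2O3) = 101.961, so Al2O3 mass = 101.961 g.
101.961/162.044 × 100 = 62.92 wt%.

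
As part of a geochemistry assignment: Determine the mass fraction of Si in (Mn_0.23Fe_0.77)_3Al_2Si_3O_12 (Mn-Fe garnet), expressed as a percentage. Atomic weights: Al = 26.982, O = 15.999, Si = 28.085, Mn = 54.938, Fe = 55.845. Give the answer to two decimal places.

Formula mass = 0.69·54.938 + 2.31·55.845 + 2·26.982 + 3·28.085 + 12·15.999 = 497.116 g/mol, of which 84.255 g is Si.
So Si makes up 84.255/497.116 = 0.1695 of the mass, i.e. 16.95%.

16.95 wt%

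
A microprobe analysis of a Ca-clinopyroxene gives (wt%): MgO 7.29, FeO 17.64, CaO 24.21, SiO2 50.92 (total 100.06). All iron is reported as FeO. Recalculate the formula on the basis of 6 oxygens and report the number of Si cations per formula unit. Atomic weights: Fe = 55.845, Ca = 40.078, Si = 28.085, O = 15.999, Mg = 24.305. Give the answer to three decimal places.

1.992 Si apfu

MgO (M=40.304): mol = 0.18088; Mg = 0.18088, O = 0.18088.
FeO (M=71.844): mol = 0.24553; Fe = 0.24553, O = 0.24553.
CaO (M=56.077): mol = 0.43173; Ca = 0.43173, O = 0.43173.
SiO2 (M=60.083): mol = 0.84749; Si = 0.84749, O = 1.69498.
ΣO = 2.55312; factor = 6/ΣO = 2.35007.
Si apfu = 0.84749 × 2.35007 = 1.992.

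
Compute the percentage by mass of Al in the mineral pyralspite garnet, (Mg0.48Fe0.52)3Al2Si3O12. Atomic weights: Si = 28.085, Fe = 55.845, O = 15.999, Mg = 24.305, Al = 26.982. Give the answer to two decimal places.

11.93 wt%

Molar mass of (Mg0.48Fe0.52)3Al2Si3O12: 1.44×24.305 + 1.56×55.845 + 2×26.982 + 3×28.085 + 12×15.999 = 452.324 g/mol.
Mass of Al per formula unit: 2 × 26.982 = 53.964 g.
Weight fraction Al = 53.964 / 452.324 = 0.1193.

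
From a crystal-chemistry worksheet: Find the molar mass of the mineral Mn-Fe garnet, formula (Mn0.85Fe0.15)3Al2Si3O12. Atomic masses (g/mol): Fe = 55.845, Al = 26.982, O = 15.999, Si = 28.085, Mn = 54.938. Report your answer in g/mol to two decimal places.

495.43 g/mol

The formula mass is the sum 2.55·54.938 + 0.45·55.845 + 2·26.982 + 3·28.085 + 12·15.999.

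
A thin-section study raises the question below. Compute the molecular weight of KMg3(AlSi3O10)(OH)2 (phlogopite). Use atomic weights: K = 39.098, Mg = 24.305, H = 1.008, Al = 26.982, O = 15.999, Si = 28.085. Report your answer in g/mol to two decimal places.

M = 1×39.098 + 3×24.305 + 1×26.982 + 3×28.085 + 12×15.999 + 2×1.008

417.25 g/mol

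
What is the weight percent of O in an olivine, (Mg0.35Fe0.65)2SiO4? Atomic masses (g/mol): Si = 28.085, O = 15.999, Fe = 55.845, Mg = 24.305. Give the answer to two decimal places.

Molar mass of (Mg0.35Fe0.65)2SiO4: 0.70*24.305 + 1.30*55.845 + 1*28.085 + 4*15.999 = 181.693 g/mol.
Mass of O per formula unit: 4 × 15.999 = 63.996 g.
Weight fraction O = 63.996 / 181.693 = 0.3522.

35.22 wt%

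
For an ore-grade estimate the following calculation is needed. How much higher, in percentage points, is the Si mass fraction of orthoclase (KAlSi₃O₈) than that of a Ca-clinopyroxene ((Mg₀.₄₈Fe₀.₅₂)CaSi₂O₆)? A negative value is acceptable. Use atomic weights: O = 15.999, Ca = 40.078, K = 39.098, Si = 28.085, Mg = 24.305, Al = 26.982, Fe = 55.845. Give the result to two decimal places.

6.16 percentage points

First mineral: 84.255 g Si in 278.327 g formula = 30.27 wt% Si.
Second mineral: 56.170 g Si in 232.948 g formula = 24.11 wt% Si.
30.27% − 24.11% gives a difference of 6.16 percentage points.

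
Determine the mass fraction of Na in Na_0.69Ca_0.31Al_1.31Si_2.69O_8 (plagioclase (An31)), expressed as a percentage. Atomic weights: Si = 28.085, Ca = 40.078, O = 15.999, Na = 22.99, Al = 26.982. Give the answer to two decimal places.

Molar mass of Na_0.69Ca_0.31Al_1.31Si_2.69O_8: 0.69·22.99 + 0.31·40.078 + 1.31·26.982 + 2.69·28.085 + 8·15.999 = 267.174 g/mol.
Mass of Na per formula unit: 0.69 × 22.99 = 15.863 g.
Weight fraction Na = 15.863 / 267.174 = 0.0594.

5.94 wt%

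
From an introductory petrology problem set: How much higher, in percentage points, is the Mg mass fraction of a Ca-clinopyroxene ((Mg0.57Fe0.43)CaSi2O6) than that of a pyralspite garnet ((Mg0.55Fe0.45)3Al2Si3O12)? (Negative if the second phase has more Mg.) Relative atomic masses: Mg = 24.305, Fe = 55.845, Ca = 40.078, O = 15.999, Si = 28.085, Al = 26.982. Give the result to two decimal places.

-2.98 percentage points

Mg in (Mg0.57Fe0.43)CaSi2O6: molar mass 230.109 g/mol; 0.57×24.305 = 13.854 g → 6.02 wt%.
Mg in (Mg0.55Fe0.45)3Al2Si3O12: molar mass 445.701 g/mol; 1.65×24.305 = 40.103 g → 9.00 wt%.
Difference = 6.02 − 9.00 = -2.98 percentage points.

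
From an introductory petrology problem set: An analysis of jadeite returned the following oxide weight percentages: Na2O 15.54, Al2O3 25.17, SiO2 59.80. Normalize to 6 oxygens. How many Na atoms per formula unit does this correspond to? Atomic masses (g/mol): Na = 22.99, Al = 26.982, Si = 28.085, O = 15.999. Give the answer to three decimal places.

Na2O (M=61.979): mol = 0.25073; Na = 0.50146, O = 0.25073.
Al2O3 (M=101.961): mol = 0.24686; Al = 0.49372, O = 0.74058.
SiO2 (M=60.083): mol = 0.99529; Si = 0.99529, O = 1.99058.
ΣO = 2.98189; factor = 6/ΣO = 2.01215.
Na apfu = 0.50146 × 2.01215 = 1.009.

1.009 Na apfu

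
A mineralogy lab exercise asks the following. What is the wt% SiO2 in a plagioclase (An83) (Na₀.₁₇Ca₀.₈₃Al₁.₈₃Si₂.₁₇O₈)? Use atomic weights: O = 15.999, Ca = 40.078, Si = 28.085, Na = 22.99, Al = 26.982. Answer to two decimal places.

Formula mass = 275.487 g/mol.
2.17 Si → 2.1700 mol SiO2 per formula unit; M(SiO2) = 60.083, so SiO2 mass = 130.380 g.
130.380/275.487 × 100 = 47.33 wt%.

47.33 wt%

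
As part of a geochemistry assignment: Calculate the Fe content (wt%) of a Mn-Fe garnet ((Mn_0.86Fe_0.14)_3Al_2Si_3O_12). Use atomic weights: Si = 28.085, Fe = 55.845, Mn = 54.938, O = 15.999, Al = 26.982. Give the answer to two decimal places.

4.73 wt%

Formula mass = 2.58·54.938 + 0.42·55.845 + 2·26.982 + 3·28.085 + 12·15.999 = 495.402 g/mol, of which 23.455 g is Fe.
So Fe makes up 23.455/495.402 = 0.0473 of the mass, i.e. 4.73%.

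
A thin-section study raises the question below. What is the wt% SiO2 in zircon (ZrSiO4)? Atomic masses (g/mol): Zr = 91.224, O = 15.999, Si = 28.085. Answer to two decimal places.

32.78 wt%

M(ZrSiO4) = 183.305 g/mol; M(SiO2) = 60.083 g/mol.
Moles SiO2 per formula unit = 1 Si ÷ 1 = 1.0000.
SiO2 fraction = (1.0000 × 60.083) / 183.305 = 60.083/183.305 = 0.3278.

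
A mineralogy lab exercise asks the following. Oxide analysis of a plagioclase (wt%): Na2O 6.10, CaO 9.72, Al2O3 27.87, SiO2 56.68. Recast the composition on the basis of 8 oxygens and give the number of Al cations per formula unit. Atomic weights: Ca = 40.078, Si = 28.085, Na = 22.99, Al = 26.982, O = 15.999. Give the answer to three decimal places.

6.10 wt% Na2O ÷ 61.979 g/mol = 0.09842 mol, giving 0.19684 Na and 0.09842 O.
9.72 wt% CaO ÷ 56.077 g/mol = 0.17333 mol, giving 0.17333 Ca and 0.17333 O.
27.87 wt% Al2O3 ÷ 101.961 g/mol = 0.27334 mol, giving 0.54668 Al and 0.82002 O.
56.68 wt% SiO2 ÷ 60.083 g/mol = 0.94336 mol, giving 0.94336 Si and 1.88672 O.
Oxygen sums to 2.97849; scaling by 8/2.97849 = 2.68592 puts the formula on 8 O.
Al: 0.54668 × 2.68592 = 1.468 atoms per formula unit.

1.468 Al apfu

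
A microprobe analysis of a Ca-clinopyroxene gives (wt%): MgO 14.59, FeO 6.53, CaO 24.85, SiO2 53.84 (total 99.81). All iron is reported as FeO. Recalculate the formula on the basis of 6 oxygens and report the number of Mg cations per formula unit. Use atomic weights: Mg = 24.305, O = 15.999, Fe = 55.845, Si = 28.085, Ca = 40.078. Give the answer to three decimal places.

MgO: 14.59/40.304 = 0.36200 mol → 0.36200 mol Mg, 0.36200 mol O.
FeO: 6.53/71.844 = 0.09089 mol → 0.09089 mol Fe, 0.09089 mol O.
CaO: 24.85/56.077 = 0.44314 mol → 0.44314 mol Ca, 0.44314 mol O.
SiO2: 53.84/60.083 = 0.89609 mol → 0.89609 mol Si, 1.79218 mol O.
Total oxygen = 2.68821 mol. Normalization factor = 6/2.68821 = 2.23197.
Mg per 6 O = 0.36200 × 2.23197 = 0.808.

0.808 Mg apfu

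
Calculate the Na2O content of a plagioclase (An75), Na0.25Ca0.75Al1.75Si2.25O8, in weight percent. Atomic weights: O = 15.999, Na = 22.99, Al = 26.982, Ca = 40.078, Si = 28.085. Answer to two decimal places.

Molar mass of Na0.25Ca0.75Al1.75Si2.25O8 = 0.25·22.99 + 0.75·40.078 + 1.75·26.982 + 2.25·28.085 + 8·15.999 = 274.208 g/mol.
Each formula unit contains 0.25 Na, equivalent to 0.25/2 = 0.1250 mol Na2O.
M(Na2O) = 2×22.99 + 1×15.999 = 61.979 g/mol.
Mass of Na2O per formula unit = 0.1250 × 61.979 = 7.747 g.
Na2O wt% = 7.747 / 274.208 × 100 = 2.83%.

2.83 wt%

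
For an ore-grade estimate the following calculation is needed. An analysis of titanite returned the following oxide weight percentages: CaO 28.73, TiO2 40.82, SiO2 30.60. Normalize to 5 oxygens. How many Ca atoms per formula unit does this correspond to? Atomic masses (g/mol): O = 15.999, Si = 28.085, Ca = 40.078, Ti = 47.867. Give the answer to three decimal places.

1.003 Ca apfu

28.73 wt% CaO ÷ 56.077 g/mol = 0.51233 mol, giving 0.51233 Ca and 0.51233 O.
40.82 wt% TiO2 ÷ 79.865 g/mol = 0.51111 mol, giving 0.51111 Ti and 1.02222 O.
30.60 wt% SiO2 ÷ 60.083 g/mol = 0.50930 mol, giving 0.50930 Si and 1.01860 O.
Oxygen sums to 2.55315; scaling by 5/2.55315 = 1.95837 puts the formula on 5 O.
Ca: 0.51233 × 1.95837 = 1.003 atoms per formula unit.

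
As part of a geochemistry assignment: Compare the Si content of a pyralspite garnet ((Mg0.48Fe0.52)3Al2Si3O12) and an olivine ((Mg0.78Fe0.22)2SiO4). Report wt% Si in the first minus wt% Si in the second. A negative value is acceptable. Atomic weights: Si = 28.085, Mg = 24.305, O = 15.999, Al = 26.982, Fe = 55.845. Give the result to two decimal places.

First mineral: 84.255 g Si in 452.324 g formula = 18.63 wt% Si.
Second mineral: 28.085 g Si in 154.569 g formula = 18.17 wt% Si.
18.63% − 18.17% gives a difference of 0.46 percentage points.

0.46 percentage points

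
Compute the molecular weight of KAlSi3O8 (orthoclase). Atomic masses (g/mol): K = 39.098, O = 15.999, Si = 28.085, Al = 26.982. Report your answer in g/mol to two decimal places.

278.33 g/mol

M = 1×39.098 + 1×26.982 + 3×28.085 + 8×15.999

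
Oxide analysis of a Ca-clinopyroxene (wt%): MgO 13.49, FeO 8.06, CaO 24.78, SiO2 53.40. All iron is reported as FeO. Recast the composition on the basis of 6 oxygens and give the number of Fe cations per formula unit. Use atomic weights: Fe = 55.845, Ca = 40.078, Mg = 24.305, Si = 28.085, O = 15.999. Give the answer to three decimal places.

0.252 Fe apfu

13.49 wt% MgO ÷ 40.304 g/mol = 0.33471 mol, giving 0.33471 Mg and 0.33471 O.
8.06 wt% FeO ÷ 71.844 g/mol = 0.11219 mol, giving 0.11219 Fe and 0.11219 O.
24.78 wt% CaO ÷ 56.077 g/mol = 0.44189 mol, giving 0.44189 Ca and 0.44189 O.
53.40 wt% SiO2 ÷ 60.083 g/mol = 0.88877 mol, giving 0.88877 Si and 1.77754 O.
Oxygen sums to 2.66633; scaling by 6/2.66633 = 2.25028 puts the formula on 6 O.
Fe: 0.11219 × 2.25028 = 0.252 atoms per formula unit.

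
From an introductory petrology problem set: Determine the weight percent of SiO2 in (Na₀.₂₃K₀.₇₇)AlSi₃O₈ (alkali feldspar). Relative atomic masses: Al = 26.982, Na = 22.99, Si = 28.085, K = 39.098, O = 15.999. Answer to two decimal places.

65.64 wt%

M((Na₀.₂₃K₀.₇₇)AlSi₃O₈) = 274.622 g/mol; M(SiO2) = 60.083 g/mol.
Moles SiO2 per formula unit = 3 Si ÷ 1 = 3.0000.
SiO2 fraction = (3.0000 × 60.083) / 274.622 = 180.249/274.622 = 0.6564.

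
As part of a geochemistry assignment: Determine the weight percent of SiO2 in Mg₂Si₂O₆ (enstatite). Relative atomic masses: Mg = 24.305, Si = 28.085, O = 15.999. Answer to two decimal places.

59.85 wt%

M(Mg₂Si₂O₆) = 200.774 g/mol; M(SiO2) = 60.083 g/mol.
Moles SiO2 per formula unit = 2 Si ÷ 1 = 2.0000.
SiO2 fraction = (2.0000 × 60.083) / 200.774 = 120.166/200.774 = 0.5985.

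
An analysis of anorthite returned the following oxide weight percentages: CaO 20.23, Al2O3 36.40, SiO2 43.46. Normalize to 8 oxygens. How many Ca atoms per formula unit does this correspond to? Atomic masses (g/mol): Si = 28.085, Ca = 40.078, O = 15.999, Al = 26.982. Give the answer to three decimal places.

CaO (M=56.077): mol = 0.36075; Ca = 0.36075, O = 0.36075.
Al2O3 (M=101.961): mol = 0.35700; Al = 0.71400, O = 1.07100.
SiO2 (M=60.083): mol = 0.72333; Si = 0.72333, O = 1.44666.
ΣO = 2.87841; factor = 8/ΣO = 2.77931.
Ca apfu = 0.36075 × 2.77931 = 1.003.

1.003 Ca apfu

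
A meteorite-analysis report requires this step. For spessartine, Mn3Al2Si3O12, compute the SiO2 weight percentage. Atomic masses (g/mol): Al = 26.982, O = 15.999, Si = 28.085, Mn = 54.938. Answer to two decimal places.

Molar mass of Mn3Al2Si3O12 = 3×54.938 + 2×26.982 + 3×28.085 + 12×15.999 = 495.021 g/mol.
Each formula unit contains 3 Si, equivalent to 3/1 = 3.0000 mol SiO2.
M(SiO2) = 1×28.085 + 2×15.999 = 60.083 g/mol.
Mass of SiO2 per formula unit = 3.0000 × 60.083 = 180.249 g.
SiO2 wt% = 180.249 / 495.021 × 100 = 36.41%.

36.41 wt%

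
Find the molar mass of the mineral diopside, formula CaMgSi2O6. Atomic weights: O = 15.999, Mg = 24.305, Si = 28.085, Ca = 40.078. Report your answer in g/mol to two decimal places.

Ca: 1 × 40.078 = 40.0780
Mg: 1 × 24.305 = 24.3050
Si: 2 × 28.085 = 56.1700
O: 6 × 15.999 = 95.9940
Summing the contributions gives the formula mass.

216.55 g/mol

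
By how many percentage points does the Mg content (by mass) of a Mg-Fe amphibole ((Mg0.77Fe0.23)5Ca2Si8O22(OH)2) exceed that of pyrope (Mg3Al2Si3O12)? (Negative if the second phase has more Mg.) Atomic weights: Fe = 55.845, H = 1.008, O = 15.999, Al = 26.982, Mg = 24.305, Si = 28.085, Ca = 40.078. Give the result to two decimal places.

Mg in (Mg0.77Fe0.23)5Ca2Si8O22(OH)2: molar mass 848.624 g/mol; 3.85×24.305 = 93.574 g → 11.03 wt%.
Mg in Mg3Al2Si3O12: molar mass 403.122 g/mol; 3×24.305 = 72.915 g → 18.09 wt%.
Difference = 11.03 − 18.09 = -7.06 percentage points.

-7.06 percentage points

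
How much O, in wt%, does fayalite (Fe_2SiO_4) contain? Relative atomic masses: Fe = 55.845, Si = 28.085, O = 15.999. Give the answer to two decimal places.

31.41 wt%

Molar mass of Fe_2SiO_4: 2×55.845 + 1×28.085 + 4×15.999 = 203.771 g/mol.
Mass of O per formula unit: 4 × 15.999 = 63.996 g.
Weight fraction O = 63.996 / 203.771 = 0.3141.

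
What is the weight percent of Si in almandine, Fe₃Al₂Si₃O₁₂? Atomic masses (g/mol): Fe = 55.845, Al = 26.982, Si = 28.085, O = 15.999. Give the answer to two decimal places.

M(Fe₃Al₂Si₃O₁₂) = 497.742 g/mol.
Si contributes 3 × 28.085 = 84.255 g per mole.
84.255/497.742 = 0.1693 → 16.93%.

16.93 wt%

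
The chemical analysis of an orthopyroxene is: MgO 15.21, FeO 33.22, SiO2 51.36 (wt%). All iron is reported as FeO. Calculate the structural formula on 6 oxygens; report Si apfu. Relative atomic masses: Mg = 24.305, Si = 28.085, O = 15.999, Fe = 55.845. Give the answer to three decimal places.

2.012 Si apfu

MgO: 15.21/40.304 = 0.37738 mol → 0.37738 mol Mg, 0.37738 mol O.
FeO: 33.22/71.844 = 0.46239 mol → 0.46239 mol Fe, 0.46239 mol O.
SiO2: 51.36/60.083 = 0.85482 mol → 0.85482 mol Si, 1.70964 mol O.
Total oxygen = 2.54941 mol. Normalization factor = 6/2.54941 = 2.35349.
Si per 6 O = 0.85482 × 2.35349 = 2.012.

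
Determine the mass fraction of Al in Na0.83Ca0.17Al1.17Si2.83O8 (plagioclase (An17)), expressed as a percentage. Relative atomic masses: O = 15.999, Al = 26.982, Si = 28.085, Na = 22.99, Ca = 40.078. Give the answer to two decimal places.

Molar mass of Na0.83Ca0.17Al1.17Si2.83O8: 0.83×22.99 + 0.17×40.078 + 1.17×26.982 + 2.83×28.085 + 8×15.999 = 264.936 g/mol.
Mass of Al per formula unit: 1.17 × 26.982 = 31.569 g.
Weight fraction Al = 31.569 / 264.936 = 0.1192.

11.92 mass %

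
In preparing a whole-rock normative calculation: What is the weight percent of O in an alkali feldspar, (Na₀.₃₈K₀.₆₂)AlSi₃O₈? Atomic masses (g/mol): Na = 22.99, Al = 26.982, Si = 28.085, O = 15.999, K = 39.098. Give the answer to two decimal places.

Molar mass of (Na₀.₃₈K₀.₆₂)AlSi₃O₈: 0.38*22.99 + 0.62*39.098 + 1*26.982 + 3*28.085 + 8*15.999 = 272.206 g/mol.
Mass of O per formula unit: 8 × 15.999 = 127.992 g.
Weight fraction O = 127.992 / 272.206 = 0.4702.

47.02 mass %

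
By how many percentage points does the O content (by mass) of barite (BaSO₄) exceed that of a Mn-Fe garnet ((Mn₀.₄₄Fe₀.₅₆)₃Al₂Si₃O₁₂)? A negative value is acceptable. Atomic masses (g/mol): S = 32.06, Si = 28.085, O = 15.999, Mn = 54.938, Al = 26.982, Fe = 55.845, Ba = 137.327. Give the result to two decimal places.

-11.24 percentage points

First mineral: 63.996 g O in 233.383 g formula = 27.42 wt% O.
Second mineral: 191.988 g O in 496.545 g formula = 38.66 wt% O.
27.42% − 38.66% gives a difference of -11.24 percentage points.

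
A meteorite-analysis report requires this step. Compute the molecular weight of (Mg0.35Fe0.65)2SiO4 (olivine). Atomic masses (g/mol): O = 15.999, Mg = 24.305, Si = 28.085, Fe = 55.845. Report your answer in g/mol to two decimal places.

181.69 g/mol

Mg: 0.70 × 24.305 = 17.0135
Fe: 1.30 × 55.845 = 72.5985
Si: 1 × 28.085 = 28.0850
O: 4 × 15.999 = 63.9960
Summing the contributions gives the formula mass.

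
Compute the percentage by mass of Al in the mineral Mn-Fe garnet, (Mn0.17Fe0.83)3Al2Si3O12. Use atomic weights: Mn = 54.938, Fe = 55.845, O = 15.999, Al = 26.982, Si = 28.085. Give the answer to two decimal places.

10.85 mass %

M((Mn0.17Fe0.83)3Al2Si3O12) = 497.279 g/mol.
Al contributes 2 × 26.982 = 53.964 g per mole.
53.964/497.279 = 0.1085 → 10.85%.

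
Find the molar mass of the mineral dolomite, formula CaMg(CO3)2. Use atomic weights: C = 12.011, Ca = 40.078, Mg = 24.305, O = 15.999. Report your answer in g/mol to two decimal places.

184.40 g/mol

Ca: 1 × 40.078 = 40.0780
Mg: 1 × 24.305 = 24.3050
C: 2 × 12.011 = 24.0220
O: 6 × 15.999 = 95.9940
Summing the contributions gives the formula mass.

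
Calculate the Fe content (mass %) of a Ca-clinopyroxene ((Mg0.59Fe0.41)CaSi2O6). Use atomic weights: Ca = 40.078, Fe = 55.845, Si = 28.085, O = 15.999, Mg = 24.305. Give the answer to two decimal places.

M((Mg0.59Fe0.41)CaSi2O6) = 229.478 g/mol.
Fe contributes 0.41 × 55.845 = 22.896 g per mole.
22.896/229.478 = 0.0998 → 9.98%.

9.98 mass %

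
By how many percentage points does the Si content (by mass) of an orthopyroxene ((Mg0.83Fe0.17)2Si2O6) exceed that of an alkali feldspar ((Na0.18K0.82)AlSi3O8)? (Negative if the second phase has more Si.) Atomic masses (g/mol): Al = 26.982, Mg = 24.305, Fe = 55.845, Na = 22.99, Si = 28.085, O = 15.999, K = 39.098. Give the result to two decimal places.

-4.03 percentage points

M((Mg0.83Fe0.17)2Si2O6) = 211.498 g/mol, so wt% Si = 56.170/211.498 × 100 = 26.56%.
M((Na0.18K0.82)AlSi3O8) = 275.428 g/mol, so wt% Si = 84.255/275.428 × 100 = 30.59%.
26.56 − 30.59 = -4.03 pp.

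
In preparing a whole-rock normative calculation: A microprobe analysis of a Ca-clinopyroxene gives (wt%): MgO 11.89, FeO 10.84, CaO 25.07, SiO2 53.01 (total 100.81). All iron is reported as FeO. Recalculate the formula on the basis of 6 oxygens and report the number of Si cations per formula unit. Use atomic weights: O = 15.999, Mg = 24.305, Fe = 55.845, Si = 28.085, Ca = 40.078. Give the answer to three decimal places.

MgO: 11.89/40.304 = 0.29501 mol → 0.29501 mol Mg, 0.29501 mol O.
FeO: 10.84/71.844 = 0.15088 mol → 0.15088 mol Fe, 0.15088 mol O.
CaO: 25.07/56.077 = 0.44706 mol → 0.44706 mol Ca, 0.44706 mol O.
SiO2: 53.01/60.083 = 0.88228 mol → 0.88228 mol Si, 1.76456 mol O.
Total oxygen = 2.65751 mol. Normalization factor = 6/2.65751 = 2.25775.
Si per 6 O = 0.88228 × 2.25775 = 1.992.

1.992 Si apfu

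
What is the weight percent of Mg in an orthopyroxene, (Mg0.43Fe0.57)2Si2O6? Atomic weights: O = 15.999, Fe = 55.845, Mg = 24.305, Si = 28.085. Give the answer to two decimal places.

Molar mass of (Mg0.43Fe0.57)2Si2O6: 0.86*24.305 + 1.14*55.845 + 2*28.085 + 6*15.999 = 236.730 g/mol.
Mass of Mg per formula unit: 0.86 × 24.305 = 20.902 g.
Weight fraction Mg = 20.902 / 236.730 = 0.0883.

8.83 wt%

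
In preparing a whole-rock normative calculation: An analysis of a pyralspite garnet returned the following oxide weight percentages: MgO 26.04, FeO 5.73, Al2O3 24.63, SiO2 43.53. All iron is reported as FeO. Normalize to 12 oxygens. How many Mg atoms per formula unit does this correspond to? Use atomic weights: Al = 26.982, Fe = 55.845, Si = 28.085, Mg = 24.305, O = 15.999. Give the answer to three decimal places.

2.674 Mg apfu

MgO: 26.04/40.304 = 0.64609 mol → 0.64609 mol Mg, 0.64609 mol O.
FeO: 5.73/71.844 = 0.07976 mol → 0.07976 mol Fe, 0.07976 mol O.
Al2O3: 24.63/101.961 = 0.24156 mol → 0.48312 mol Al, 0.72468 mol O.
SiO2: 43.53/60.083 = 0.72450 mol → 0.72450 mol Si, 1.44900 mol O.
Total oxygen = 2.89953 mol. Normalization factor = 12/2.89953 = 4.13860.
Mg per 12 O = 0.64609 × 4.13860 = 2.674.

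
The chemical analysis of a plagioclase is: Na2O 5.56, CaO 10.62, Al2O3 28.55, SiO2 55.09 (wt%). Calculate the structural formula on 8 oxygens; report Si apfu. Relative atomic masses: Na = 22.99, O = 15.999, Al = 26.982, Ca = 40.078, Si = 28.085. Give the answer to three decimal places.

2.484 Si apfu

Na2O: 5.56/61.979 = 0.08971 mol → 0.17942 mol Na, 0.08971 mol O.
CaO: 10.62/56.077 = 0.18938 mol → 0.18938 mol Ca, 0.18938 mol O.
Al2O3: 28.55/101.961 = 0.28001 mol → 0.56002 mol Al, 0.84003 mol O.
SiO2: 55.09/60.083 = 0.91690 mol → 0.91690 mol Si, 1.83380 mol O.
Total oxygen = 2.95292 mol. Normalization factor = 8/2.95292 = 2.70918.
Si per 8 O = 0.91690 × 2.70918 = 2.484.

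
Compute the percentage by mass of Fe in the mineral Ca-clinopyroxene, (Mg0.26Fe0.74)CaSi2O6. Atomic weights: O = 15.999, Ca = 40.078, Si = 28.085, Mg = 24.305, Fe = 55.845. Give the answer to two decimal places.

17.23 mass %

Molar mass of (Mg0.26Fe0.74)CaSi2O6: 0.26*24.305 + 0.74*55.845 + 1*40.078 + 2*28.085 + 6*15.999 = 239.887 g/mol.
Mass of Fe per formula unit: 0.74 × 55.845 = 41.325 g.
Weight fraction Fe = 41.325 / 239.887 = 0.1723.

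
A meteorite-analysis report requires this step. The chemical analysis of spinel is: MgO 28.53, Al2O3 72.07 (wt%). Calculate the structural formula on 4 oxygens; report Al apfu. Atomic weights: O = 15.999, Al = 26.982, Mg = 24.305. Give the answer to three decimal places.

1.999 Al apfu

28.53 wt% MgO ÷ 40.304 g/mol = 0.70787 mol, giving 0.70787 Mg and 0.70787 O.
72.07 wt% Al2O3 ÷ 101.961 g/mol = 0.70684 mol, giving 1.41368 Al and 2.12052 O.
Oxygen sums to 2.82839; scaling by 4/2.82839 = 1.41423 puts the formula on 4 O.
Al: 1.41368 × 1.41423 = 1.999 atoms per formula unit.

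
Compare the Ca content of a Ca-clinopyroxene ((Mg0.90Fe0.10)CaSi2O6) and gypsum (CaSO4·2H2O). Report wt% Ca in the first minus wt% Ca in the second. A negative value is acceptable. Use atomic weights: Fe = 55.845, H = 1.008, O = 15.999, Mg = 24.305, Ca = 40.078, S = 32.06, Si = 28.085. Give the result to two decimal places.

-5.04 percentage points

Ca in (Mg0.90Fe0.10)CaSi2O6: molar mass 219.701 g/mol; 1×40.078 = 40.078 g → 18.24 wt%.
Ca in CaSO4·2H2O: molar mass 172.164 g/mol; 1×40.078 = 40.078 g → 23.28 wt%.
Difference = 18.24 − 23.28 = -5.04 percentage points.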